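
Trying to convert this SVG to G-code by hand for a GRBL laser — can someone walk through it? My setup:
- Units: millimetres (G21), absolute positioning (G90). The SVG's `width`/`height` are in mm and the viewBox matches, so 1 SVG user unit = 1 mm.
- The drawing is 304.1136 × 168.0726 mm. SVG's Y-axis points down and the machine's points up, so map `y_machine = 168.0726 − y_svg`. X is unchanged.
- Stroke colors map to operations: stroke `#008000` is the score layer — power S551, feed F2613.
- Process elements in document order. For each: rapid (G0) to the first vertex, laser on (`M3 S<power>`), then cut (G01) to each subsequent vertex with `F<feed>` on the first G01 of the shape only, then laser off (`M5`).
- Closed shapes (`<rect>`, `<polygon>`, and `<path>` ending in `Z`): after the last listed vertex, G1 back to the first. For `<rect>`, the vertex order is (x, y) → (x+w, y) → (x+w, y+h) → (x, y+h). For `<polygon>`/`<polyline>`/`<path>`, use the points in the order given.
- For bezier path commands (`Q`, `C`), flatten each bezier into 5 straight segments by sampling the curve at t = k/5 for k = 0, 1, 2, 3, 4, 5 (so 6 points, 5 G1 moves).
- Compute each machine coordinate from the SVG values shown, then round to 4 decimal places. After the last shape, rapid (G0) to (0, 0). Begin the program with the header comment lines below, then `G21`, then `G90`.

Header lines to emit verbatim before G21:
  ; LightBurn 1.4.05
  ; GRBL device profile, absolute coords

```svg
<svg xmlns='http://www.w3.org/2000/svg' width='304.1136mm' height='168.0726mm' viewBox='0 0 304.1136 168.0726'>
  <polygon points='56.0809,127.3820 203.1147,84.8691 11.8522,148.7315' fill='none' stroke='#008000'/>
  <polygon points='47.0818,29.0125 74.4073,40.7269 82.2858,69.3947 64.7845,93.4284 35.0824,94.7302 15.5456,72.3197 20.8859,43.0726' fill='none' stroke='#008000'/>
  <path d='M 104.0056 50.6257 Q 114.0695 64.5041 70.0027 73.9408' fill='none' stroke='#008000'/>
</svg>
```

; LightBurn 1.4.05
; GRBL device profile, absolute coords
G21
G90
G0 X56.0809 Y40.6906
M3 S551
G01 X203.1147 Y83.2035 F2613
G01 X11.8522 Y19.3411
G01 X56.0809 Y40.6906
M5
G0 X47.0818 Y139.0601
M3 S551
G01 X74.4073 Y127.3457 F2613
G01 X82.2858 Y98.6779
G01 X64.7845 Y74.6442
G01 X35.0824 Y73.3424
G01 X15.5456 Y95.7529
G01 X20.8859 Y125.0000
G01 X47.0818 Y139.0601
M5
G0 X104.0056 Y117.4469
M3 S551
G01 X105.8659 Y112.0732 F2613
G01 X103.3958 Y107.0549
G01 X96.5952 Y102.3918
G01 X85.4642 Y98.0841
G01 X70.0027 Y94.1318
M5
G0 X0.0000 Y0.0000

viewBox `0 0 304.1136 168.0726` with mm width/height → 1 unit = 1 mm. Flip: y_m = 168.0726 − y_svg.

**Shape 1** — `<polygon>` closed polygon, stroke `#008000` → score (S551, F2613). Machine vertices: (56.0809,40.6906) → (203.1147,83.2035) → (11.8522,19.3411) → (56.0809,40.6906). Closed: final G1 returns to the first vertex.

**Shape 2** — `<polygon>` regular polygon, stroke `#008000` → score (S551, F2613). Machine vertices: (47.0818,139.0601) → (74.4073,127.3457) → (82.2858,98.6779) → (64.7845,74.6442) → (35.0824,73.3424) → (15.5456,95.7529) → (20.8859,125.0000) → (47.0818,139.0601). Closed: final G1 returns to the first vertex.

**Shape 3** — `<path>` quadratic bezier, stroke `#008000` → score (S551, F2613). Control points (SVG): P0=(104.0056,50.6257), P1=(114.0695,64.5041), P2=(70.0027,73.9408); sampled at t=k/5. Machine vertices: (104.0056,117.4469) → (105.8659,112.0732) → (103.3958,107.0549) → (96.5952,102.3918) → (85.4642,98.0841) → (70.0027,94.1318). Open path.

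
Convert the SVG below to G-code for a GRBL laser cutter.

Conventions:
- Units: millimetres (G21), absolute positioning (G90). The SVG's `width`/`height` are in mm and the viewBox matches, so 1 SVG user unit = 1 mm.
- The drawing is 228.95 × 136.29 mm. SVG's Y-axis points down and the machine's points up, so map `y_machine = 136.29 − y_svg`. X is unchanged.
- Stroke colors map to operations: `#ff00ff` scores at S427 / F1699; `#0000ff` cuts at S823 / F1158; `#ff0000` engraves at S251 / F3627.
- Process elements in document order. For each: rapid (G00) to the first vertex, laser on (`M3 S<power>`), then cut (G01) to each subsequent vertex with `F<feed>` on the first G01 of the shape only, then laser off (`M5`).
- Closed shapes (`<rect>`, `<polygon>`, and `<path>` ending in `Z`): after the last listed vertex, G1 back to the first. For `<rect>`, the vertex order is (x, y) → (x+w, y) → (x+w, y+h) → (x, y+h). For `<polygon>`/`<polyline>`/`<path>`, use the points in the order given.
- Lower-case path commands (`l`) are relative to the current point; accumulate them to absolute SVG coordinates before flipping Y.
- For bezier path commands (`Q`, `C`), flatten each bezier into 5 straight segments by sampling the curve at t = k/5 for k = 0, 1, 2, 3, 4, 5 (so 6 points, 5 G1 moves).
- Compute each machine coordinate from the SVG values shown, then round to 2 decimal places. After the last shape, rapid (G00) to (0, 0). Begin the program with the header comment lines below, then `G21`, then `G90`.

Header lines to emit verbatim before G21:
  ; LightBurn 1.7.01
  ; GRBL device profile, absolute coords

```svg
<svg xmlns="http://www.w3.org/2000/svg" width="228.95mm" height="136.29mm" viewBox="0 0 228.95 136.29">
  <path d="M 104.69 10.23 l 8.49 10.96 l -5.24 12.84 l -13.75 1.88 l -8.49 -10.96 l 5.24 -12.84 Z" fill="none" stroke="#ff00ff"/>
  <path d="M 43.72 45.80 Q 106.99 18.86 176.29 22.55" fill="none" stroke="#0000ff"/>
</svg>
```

; LightBurn 1.7.01
; GRBL device profile, absolute coords
G21
G90
G00 X104.69 Y126.06
M3 S427
G01 X113.18 Y115.10 F1699
G01 X107.94 Y102.26
G01 X94.19 Y100.38
G01 X85.70 Y111.34
G01 X90.94 Y124.18
G01 X104.69 Y126.06
M5
G00 X43.72 Y90.49
M3 S823
G01 X69.27 Y100.04 F1158
G01 X95.30 Y107.14
G01 X121.81 Y111.79
G01 X148.81 Y113.99
G01 X176.29 Y113.74
M5
G00 X0.00 Y0.00

viewBox `0 0 228.95 136.29` with mm width/height → 1 unit = 1 mm. Flip: y_m = 136.29 − y_svg.

**Shape 1** — `<path>` regular polygon, stroke `#ff00ff` → score (S427, F1699). Machine vertices: (104.69,126.06) → (113.18,115.10) → (107.94,102.26) → (94.19,100.38) → (85.70,111.34) → (90.94,124.18) → (104.69,126.06). Closed: final G1 returns to the first vertex.

**Shape 2** — `<path>` quadratic bezier, stroke `#0000ff` → cut (S823, F1158). Control points (SVG): P0=(43.72,45.80), P1=(106.99,18.86), P2=(176.29,22.55); sampled at t=k/5. Machine vertices: (43.72,90.49) → (69.27,100.04) → (95.30,107.14) → (121.81,111.79) → (148.81,113.99) → (176.29,113.74). Open path.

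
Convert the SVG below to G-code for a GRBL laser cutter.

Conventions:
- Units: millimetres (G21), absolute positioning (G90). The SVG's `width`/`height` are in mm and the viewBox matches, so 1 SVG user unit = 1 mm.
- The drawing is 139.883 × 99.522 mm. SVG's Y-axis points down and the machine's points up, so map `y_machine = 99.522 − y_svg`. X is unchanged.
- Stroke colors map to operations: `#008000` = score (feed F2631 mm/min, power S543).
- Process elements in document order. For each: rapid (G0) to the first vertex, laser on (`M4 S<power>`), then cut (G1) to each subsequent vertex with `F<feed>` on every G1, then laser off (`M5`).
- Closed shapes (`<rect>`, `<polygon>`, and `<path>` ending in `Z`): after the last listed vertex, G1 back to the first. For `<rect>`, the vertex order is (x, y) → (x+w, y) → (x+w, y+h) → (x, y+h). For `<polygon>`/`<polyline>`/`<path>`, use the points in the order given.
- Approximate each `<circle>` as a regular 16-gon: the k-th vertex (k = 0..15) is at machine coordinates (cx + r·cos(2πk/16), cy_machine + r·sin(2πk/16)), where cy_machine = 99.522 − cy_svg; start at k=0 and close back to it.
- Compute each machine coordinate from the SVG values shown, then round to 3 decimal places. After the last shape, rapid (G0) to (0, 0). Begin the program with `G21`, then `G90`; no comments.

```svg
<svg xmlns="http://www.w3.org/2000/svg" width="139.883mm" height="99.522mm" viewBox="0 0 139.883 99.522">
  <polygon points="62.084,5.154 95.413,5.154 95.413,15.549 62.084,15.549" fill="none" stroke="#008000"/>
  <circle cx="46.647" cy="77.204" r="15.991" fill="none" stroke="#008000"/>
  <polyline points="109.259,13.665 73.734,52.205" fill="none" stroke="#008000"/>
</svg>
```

G21
G90
G0 X62.084 Y94.368
M4 S543
G1 X95.413 Y94.368 F2631
G1 X95.413 Y83.973 F2631
G1 X62.084 Y83.973 F2631
G1 X62.084 Y94.368 F2631
M5
G0 X62.638 Y22.318
M4 S543
G1 X61.421 Y28.437 F2631
G1 X57.954 Y33.625 F2631
G1 X52.766 Y37.092 F2631
G1 X46.647 Y38.309 F2631
G1 X40.528 Y37.092 F2631
G1 X35.340 Y33.625 F2631
G1 X31.873 Y28.437 F2631
G1 X30.656 Y22.318 F2631
G1 X31.873 Y16.199 F2631
G1 X35.340 Y11.011 F2631
G1 X40.528 Y7.544 F2631
G1 X46.647 Y6.327 F2631
G1 X52.766 Y7.544 F2631
G1 X57.954 Y11.011 F2631
G1 X61.421 Y16.199 F2631
G1 X62.638 Y22.318 F2631
M5
G0 X109.259 Y85.857
M4 S543
G1 X73.734 Y47.317 F2631
M5
G0 X0.000 Y0.000

1 u = 1 mm; y_m = 99.522 − y.

[1] `<polygon>` rectangle, #008000→score S543 F2631: (62.084,94.368) → (95.413,94.368) → (95.413,83.973) → (62.084,83.973) → (62.084,94.368) (closed)

[2] `<circle>` circle, #008000→score S543 F2631: (62.638,22.318) → (61.421,28.437) → (57.954,33.625) → (52.766,37.092) → (46.647,38.309) → (40.528,37.092) → (35.340,33.625) → (31.873,28.437) → (30.656,22.318) → (31.873,16.199) → (35.340,11.011) → (40.528,7.544) → (46.647,6.327) → (52.766,7.544) → (57.954,11.011) → (61.421,16.199) → (62.638,22.318) (closed)

[3] `<polyline>` line segment, #008000→score S543 F2631: (109.259,85.857) → (73.734,47.317)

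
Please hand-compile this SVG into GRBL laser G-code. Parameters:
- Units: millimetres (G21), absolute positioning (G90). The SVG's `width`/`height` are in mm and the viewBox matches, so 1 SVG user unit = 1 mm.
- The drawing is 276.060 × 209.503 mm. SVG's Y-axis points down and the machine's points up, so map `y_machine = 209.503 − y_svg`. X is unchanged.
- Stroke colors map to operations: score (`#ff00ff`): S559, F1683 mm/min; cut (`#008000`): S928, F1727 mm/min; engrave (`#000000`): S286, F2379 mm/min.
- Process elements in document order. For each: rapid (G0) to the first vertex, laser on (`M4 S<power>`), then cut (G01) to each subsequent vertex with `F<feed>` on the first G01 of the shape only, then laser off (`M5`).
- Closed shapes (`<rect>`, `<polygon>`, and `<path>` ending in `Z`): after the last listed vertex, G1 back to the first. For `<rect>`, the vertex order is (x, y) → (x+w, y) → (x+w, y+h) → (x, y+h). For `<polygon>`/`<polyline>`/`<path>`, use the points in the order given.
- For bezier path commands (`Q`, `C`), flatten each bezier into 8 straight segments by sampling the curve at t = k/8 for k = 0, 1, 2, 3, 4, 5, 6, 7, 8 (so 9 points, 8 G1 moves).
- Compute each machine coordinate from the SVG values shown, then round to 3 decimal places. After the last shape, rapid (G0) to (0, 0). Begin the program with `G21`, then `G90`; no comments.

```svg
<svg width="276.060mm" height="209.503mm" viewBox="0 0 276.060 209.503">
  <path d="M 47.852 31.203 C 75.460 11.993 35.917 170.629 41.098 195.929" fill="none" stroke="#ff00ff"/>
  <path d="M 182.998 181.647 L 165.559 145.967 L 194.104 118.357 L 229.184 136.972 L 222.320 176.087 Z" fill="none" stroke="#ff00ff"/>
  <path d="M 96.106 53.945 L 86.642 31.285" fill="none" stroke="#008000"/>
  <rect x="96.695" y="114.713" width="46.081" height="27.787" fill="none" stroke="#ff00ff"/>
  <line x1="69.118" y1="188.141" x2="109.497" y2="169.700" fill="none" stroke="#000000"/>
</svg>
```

viewBox `0 0 276.060 209.503` with mm width/height → 1 unit = 1 mm. Flip: y_m = 209.503 − y_svg.

**Shape 1** — `<path>` cubic bezier, stroke `#ff00ff` → score (S559, F1683). Control points (SVG): P0=(47.852,31.203), P1=(75.460,11.993), P2=(35.917,170.629), P3=(41.098,195.929); sampled at t=k/8. Machine vertices: (47.852,178.300) → (55.276,177.775) → (57.715,164.224) → (56.481,141.292) → (52.885,112.628) → (48.238,81.878) → (43.850,52.687) → (41.033,28.704) → (41.098,13.574). Open path.

**Shape 2** — `<path>` regular polygon, stroke `#ff00ff` → score (S559, F1683). Machine vertices: (182.998,27.856) → (165.559,63.536) → (194.104,91.146) → (229.184,72.531) → (222.320,33.416) → (182.998,27.856). Closed: final G1 returns to the first vertex.

**Shape 3** — `<path>` line segment, stroke `#008000` → cut (S928, F1727). Machine vertices: (96.106,155.558) → (86.642,178.218). Open path.

**Shape 4** — `<rect>` rectangle, stroke `#ff00ff` → score (S559, F1683). Machine vertices: (96.695,94.790) → (142.776,94.790) → (142.776,67.003) → (96.695,67.003) → (96.695,94.790). Closed: final G1 returns to the first vertex.

**Shape 5** — `<line>` line segment, stroke `#000000` → engrave (S286, F2379). Machine vertices: (69.118,21.362) → (109.497,39.803). Open path.

G21
G90
G0 X47.852 Y178.300
M4 S559
G01 X55.276 Y177.775 F1683
G01 X57.715 Y164.224
G01 X56.481 Y141.292
G01 X52.885 Y112.628
G01 X48.238 Y81.878
G01 X43.850 Y52.687
G01 X41.033 Y28.704
G01 X41.098 Y13.574
M5
G0 X182.998 Y27.856
M4 S559
G01 X165.559 Y63.536 F1683
G01 X194.104 Y91.146
G01 X229.184 Y72.531
G01 X222.320 Y33.416
G01 X182.998 Y27.856
M5
G0 X96.106 Y155.558
M4 S928
G01 X86.642 Y178.218 F1727
M5
G0 X96.695 Y94.790
M4 S559
G01 X142.776 Y94.790 F1683
G01 X142.776 Y67.003
G01 X96.695 Y67.003
G01 X96.695 Y94.790
M5
G0 X69.118 Y21.362
M4 S286
G01 X109.497 Y39.803 F2379
M5
G0 X0.000 Y0.000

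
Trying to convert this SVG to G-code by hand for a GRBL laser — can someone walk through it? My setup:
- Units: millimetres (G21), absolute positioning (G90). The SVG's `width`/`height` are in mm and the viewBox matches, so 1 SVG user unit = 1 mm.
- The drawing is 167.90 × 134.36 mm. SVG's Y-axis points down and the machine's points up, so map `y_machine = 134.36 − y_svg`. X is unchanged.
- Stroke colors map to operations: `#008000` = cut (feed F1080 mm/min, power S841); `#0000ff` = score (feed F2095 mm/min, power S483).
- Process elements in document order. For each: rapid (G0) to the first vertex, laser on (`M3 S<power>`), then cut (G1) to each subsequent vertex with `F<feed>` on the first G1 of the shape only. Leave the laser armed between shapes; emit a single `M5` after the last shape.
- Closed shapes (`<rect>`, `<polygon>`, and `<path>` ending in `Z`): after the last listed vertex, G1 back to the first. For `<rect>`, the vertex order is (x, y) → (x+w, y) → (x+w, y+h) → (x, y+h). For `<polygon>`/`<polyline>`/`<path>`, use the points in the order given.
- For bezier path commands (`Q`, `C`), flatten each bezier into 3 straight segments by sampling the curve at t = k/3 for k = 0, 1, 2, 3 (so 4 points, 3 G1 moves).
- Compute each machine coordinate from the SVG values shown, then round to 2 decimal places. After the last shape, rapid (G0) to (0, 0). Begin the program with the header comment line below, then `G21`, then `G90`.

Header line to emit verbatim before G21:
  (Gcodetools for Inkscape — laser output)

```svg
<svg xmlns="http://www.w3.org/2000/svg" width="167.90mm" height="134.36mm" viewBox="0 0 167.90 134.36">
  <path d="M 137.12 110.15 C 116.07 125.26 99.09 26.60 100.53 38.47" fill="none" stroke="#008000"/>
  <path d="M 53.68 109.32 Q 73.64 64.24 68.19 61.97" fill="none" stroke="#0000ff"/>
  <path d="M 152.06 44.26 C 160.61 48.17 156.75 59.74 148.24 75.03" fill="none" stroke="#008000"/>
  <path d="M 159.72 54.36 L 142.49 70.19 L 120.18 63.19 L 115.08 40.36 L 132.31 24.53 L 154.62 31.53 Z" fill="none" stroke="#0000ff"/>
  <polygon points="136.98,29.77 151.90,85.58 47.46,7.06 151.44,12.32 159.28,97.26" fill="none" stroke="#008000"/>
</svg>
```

(Gcodetools for Inkscape — laser output)
G21
G90
G0 X137.12 Y24.21
M3 S841
G1 X117.96 Y38.72 F1080
G1 X104.70 Y79.22
G1 X100.53 Y95.89
G0 X53.68 Y25.04
M3 S483
G1 X64.16 Y50.34 F2095
G1 X69.00 Y66.12
G1 X68.19 Y72.39
G0 X152.06 Y90.10
M3 S841
G1 X156.76 Y83.78 F1080
G1 X154.91 Y73.23
G1 X148.24 Y59.33
G0 X159.72 Y80.00
M3 S483
G1 X142.49 Y64.17 F2095
G1 X120.18 Y71.17
G1 X115.08 Y94.00
G1 X132.31 Y109.83
G1 X154.62 Y102.83
G1 X159.72 Y80.00
G0 X136.98 Y104.59
M3 S841
G1 X151.90 Y48.78 F1080
G1 X47.46 Y127.30
G1 X151.44 Y122.04
G1 X159.28 Y37.10
G1 X136.98 Y104.59
M5
G0 X0.00 Y0.00

1 u = 1 mm; y_m = 134.36 − y.

[1] `<path>` cubic bezier, #008000→cut S841 F1080: (137.12,24.21) → (117.96,38.72) → (104.70,79.22) → (100.53,95.89)

[2] `<path>` quadratic bezier, #0000ff→score S483 F2095: (53.68,25.04) → (64.16,50.34) → (69.00,66.12) → (68.19,72.39)

[3] `<path>` cubic bezier, #008000→cut S841 F1080: (152.06,90.10) → (156.76,83.78) → (154.91,73.23) → (148.24,59.33)

[4] `<path>` regular polygon, #0000ff→score S483 F2095: (159.72,80.00) → (142.49,64.17) → (120.18,71.17) → (115.08,94.00) → (132.31,109.83) → (154.62,102.83) → (159.72,80.00) (closed)

[5] `<polygon>` closed polygon, #008000→cut S841 F1080: (136.98,104.59) → (151.90,48.78) → (47.46,127.30) → (151.44,122.04) → (159.28,37.10) → (136.98,104.59) (closed)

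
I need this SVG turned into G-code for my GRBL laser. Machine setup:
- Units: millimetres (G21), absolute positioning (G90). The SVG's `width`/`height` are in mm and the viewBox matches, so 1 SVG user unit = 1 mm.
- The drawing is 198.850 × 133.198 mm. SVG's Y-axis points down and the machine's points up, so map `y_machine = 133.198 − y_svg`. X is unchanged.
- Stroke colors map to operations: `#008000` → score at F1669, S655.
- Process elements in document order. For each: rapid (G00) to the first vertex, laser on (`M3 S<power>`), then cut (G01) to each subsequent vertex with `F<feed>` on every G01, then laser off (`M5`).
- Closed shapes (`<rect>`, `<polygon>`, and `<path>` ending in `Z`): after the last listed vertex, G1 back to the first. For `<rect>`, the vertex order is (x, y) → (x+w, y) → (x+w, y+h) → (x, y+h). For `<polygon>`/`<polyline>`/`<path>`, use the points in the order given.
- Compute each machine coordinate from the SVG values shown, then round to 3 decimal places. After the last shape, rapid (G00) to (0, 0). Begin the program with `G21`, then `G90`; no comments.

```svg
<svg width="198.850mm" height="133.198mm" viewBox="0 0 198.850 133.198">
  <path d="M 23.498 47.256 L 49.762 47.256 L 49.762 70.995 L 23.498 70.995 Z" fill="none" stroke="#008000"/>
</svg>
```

1 u = 1 mm; y_m = 133.198 − y.

[1] `<path>` rectangle, #008000→score S655 F1669: (23.498,85.942) → (49.762,85.942) → (49.762,62.203) → (23.498,62.203) → (23.498,85.942) (closed)

G21
G90
G00 X23.498 Y85.942
M3 S655
G01 X49.762 Y85.942 F1669
G01 X49.762 Y62.203 F1669
G01 X23.498 Y62.203 F1669
G01 X23.498 Y85.942 F1669
M5
G00 X0.000 Y0.000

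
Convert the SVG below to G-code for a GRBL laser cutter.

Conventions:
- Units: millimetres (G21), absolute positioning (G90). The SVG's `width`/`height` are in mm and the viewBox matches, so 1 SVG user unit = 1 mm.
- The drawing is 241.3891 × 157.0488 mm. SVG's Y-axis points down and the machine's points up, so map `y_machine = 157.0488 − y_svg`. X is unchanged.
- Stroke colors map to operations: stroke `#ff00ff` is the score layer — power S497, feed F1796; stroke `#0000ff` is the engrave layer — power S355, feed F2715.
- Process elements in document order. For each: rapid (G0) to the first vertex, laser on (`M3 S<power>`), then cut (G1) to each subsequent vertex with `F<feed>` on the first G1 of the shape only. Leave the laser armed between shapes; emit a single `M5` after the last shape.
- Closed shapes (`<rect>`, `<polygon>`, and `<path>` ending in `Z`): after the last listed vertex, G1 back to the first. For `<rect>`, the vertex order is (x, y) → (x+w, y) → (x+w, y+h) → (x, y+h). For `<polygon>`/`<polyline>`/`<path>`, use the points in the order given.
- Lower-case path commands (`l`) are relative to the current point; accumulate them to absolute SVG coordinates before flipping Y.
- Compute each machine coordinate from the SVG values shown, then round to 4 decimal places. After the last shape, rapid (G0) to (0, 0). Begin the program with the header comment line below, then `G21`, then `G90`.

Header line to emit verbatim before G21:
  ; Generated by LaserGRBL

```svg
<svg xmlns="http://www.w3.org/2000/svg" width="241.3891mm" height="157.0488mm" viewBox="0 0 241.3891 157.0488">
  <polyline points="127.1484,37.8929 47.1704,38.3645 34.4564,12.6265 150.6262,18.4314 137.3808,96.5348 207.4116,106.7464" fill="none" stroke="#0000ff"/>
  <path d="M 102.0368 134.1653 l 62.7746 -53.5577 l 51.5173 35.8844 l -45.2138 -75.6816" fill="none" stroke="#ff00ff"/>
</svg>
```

; Generated by LaserGRBL
G21
G90
G0 X127.1484 Y119.1559
M3 S355
G1 X47.1704 Y118.6843 F2715
G1 X34.4564 Y144.4223
G1 X150.6262 Y138.6174
G1 X137.3808 Y60.5140
G1 X207.4116 Y50.3024
G0 X102.0368 Y22.8835
M3 S497
G1 X164.8114 Y76.4412 F1796
G1 X216.3287 Y40.5568
G1 X171.1149 Y116.2384
M5
G0 X0.0000 Y0.0000

1 u = 1 mm; y_m = 157.0488 − y.

[1] `<polyline>` open polyline, #0000ff→engrave S355 F2715: (127.1484,119.1559) → (47.1704,118.6843) → (34.4564,144.4223) → (150.6262,138.6174) → (137.3808,60.5140) → (207.4116,50.3024)

[2] `<path>` open polyline, #ff00ff→score S497 F1796: (102.0368,22.8835) → (164.8114,76.4412) → (216.3287,40.5568) → (171.1149,116.2384)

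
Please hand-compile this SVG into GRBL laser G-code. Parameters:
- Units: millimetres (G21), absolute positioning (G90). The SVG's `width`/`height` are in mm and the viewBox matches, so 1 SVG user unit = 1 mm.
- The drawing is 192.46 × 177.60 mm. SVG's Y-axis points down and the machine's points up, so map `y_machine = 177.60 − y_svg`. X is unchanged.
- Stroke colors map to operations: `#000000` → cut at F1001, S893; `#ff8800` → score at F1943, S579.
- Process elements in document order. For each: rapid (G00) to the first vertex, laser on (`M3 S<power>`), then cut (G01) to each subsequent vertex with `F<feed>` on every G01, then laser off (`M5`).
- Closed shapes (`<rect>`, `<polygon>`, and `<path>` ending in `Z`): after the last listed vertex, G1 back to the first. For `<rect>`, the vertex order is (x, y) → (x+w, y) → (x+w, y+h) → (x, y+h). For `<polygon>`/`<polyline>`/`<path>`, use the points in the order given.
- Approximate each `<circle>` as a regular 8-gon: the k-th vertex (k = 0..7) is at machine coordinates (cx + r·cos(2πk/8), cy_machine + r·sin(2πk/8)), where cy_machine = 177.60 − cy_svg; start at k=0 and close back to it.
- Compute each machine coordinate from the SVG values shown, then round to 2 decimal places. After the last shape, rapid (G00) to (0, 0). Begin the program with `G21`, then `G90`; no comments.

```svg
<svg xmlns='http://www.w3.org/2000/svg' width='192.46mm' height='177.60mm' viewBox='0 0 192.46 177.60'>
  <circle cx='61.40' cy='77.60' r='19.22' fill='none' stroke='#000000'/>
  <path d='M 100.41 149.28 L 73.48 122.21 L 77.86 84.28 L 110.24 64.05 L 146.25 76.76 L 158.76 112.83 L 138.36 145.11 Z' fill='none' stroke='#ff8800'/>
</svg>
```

1 u = 1 mm; y_m = 177.60 − y.

[1] `<circle>` circle, #000000→cut S893 F1001: (80.62,100.00) → (74.99,113.59) → (61.40,119.22) → (47.81,113.59) → (42.18,100.00) → (47.81,86.41) → (61.40,80.78) → (74.99,86.41) → (80.62,100.00) (closed)

[2] `<path>` regular polygon, #ff8800→score S579 F1943: (100.41,28.32) → (73.48,55.39) → (77.86,93.32) → (110.24,113.55) → (146.25,100.84) → (158.76,64.77) → (138.36,32.49) → (100.41,28.32) (closed)

G21
G90
G00 X80.62 Y100.00
M3 S893
G01 X74.99 Y113.59 F1001
G01 X61.40 Y119.22 F1001
G01 X47.81 Y113.59 F1001
G01 X42.18 Y100.00 F1001
G01 X47.81 Y86.41 F1001
G01 X61.40 Y80.78 F1001
G01 X74.99 Y86.41 F1001
G01 X80.62 Y100.00 F1001
M5
G00 X100.41 Y28.32
M3 S579
G01 X73.48 Y55.39 F1943
G01 X77.86 Y93.32 F1943
G01 X110.24 Y113.55 F1943
G01 X146.25 Y100.84 F1943
G01 X158.76 Y64.77 F1943
G01 X138.36 Y32.49 F1943
G01 X100.41 Y28.32 F1943
M5
G00 X0.00 Y0.00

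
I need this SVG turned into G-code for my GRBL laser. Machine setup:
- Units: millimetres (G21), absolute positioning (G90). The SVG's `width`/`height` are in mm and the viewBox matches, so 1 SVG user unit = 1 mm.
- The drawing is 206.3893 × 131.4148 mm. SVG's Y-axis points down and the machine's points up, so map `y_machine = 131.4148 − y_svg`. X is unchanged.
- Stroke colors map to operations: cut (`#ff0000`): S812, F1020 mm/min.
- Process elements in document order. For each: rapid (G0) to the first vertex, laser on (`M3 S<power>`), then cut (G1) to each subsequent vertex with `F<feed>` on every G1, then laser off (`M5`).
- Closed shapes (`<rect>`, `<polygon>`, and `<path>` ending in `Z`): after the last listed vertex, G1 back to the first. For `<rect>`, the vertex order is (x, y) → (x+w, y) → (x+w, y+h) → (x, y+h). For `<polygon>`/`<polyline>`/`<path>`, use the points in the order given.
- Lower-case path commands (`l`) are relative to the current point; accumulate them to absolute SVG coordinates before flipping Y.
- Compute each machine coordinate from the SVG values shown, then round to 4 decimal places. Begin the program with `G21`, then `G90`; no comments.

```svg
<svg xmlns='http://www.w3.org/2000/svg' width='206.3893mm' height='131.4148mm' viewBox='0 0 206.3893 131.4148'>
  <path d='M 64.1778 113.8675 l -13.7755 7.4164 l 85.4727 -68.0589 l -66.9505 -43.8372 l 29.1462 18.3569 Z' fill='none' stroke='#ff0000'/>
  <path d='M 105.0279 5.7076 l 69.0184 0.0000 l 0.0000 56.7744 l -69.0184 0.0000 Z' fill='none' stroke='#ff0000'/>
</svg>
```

G21
G90
G0 X64.1778 Y17.5473
M3 S812
G1 X50.4023 Y10.1309 F1020
G1 X135.8750 Y78.1898 F1020
G1 X68.9245 Y122.0270 F1020
G1 X98.0707 Y103.6701 F1020
G1 X64.1778 Y17.5473 F1020
M5
G0 X105.0279 Y125.7072
M3 S812
G1 X174.0463 Y125.7072 F1020
G1 X174.0463 Y68.9328 F1020
G1 X105.0279 Y68.9328 F1020
G1 X105.0279 Y125.7072 F1020
M5

viewBox `0 0 206.3893 131.4148` with mm width/height → 1 unit = 1 mm. Flip: y_m = 131.4148 − y_svg.

**Shape 1** — `<path>` closed polygon, stroke `#ff0000` → cut (S812, F1020). Machine vertices: (64.1778,17.5473) → (50.4023,10.1309) → (135.8750,78.1898) → (68.9245,122.0270) → (98.0707,103.6701) → (64.1778,17.5473). Closed: final G1 returns to the first vertex.

**Shape 2** — `<path>` rectangle, stroke `#ff0000` → cut (S812, F1020). Machine vertices: (105.0279,125.7072) → (174.0463,125.7072) → (174.0463,68.9328) → (105.0279,68.9328) → (105.0279,125.7072). Closed: final G1 returns to the first vertex.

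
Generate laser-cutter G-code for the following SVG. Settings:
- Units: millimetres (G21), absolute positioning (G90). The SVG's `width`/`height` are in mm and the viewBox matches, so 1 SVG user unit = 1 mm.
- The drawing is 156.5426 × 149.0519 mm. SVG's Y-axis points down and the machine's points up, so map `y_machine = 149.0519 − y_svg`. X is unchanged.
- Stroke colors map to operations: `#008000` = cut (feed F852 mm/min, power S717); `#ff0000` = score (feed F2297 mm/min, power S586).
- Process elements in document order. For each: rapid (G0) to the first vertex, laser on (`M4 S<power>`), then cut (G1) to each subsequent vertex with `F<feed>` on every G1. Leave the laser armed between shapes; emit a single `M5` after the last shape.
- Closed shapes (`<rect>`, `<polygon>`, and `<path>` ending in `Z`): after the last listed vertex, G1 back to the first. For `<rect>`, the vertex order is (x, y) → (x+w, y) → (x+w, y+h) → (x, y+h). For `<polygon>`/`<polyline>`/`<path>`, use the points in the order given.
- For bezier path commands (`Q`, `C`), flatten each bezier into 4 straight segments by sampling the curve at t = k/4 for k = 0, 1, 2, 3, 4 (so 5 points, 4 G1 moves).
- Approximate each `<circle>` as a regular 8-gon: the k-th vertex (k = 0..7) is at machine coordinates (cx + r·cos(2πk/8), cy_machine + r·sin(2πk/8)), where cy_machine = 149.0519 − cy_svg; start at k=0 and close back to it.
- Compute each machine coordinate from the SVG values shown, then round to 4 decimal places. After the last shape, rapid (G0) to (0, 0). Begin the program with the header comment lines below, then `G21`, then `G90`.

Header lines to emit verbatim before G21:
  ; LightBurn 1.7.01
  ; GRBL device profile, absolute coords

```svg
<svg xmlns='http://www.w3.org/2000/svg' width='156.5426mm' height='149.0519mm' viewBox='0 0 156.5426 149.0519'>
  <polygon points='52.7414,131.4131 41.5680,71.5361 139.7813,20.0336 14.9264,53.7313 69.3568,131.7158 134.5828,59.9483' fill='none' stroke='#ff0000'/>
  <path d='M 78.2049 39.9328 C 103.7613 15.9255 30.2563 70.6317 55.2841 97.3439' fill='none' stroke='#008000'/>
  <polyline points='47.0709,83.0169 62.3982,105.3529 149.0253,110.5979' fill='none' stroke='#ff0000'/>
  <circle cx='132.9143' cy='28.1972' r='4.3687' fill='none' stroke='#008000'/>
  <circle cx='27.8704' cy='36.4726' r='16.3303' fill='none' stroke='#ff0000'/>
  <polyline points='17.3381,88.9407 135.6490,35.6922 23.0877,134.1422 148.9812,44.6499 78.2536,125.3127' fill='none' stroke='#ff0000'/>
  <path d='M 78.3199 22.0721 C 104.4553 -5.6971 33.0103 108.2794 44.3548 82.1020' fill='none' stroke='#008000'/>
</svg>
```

; LightBurn 1.7.01
; GRBL device profile, absolute coords
G21
G90
G0 X52.7414 Y17.6388
M4 S586
G1 X41.5680 Y77.5158 F2297
G1 X139.7813 Y129.0183 F2297
G1 X14.9264 Y95.3206 F2297
G1 X69.3568 Y17.3361 F2297
G1 X134.5828 Y89.1036 F2297
G1 X52.7414 Y17.6388 F2297
G0 X78.2049 Y109.1191
M4 S717
G1 X81.8856 Y114.0331 F852
G1 X66.9427 Y99.4334 F852
G1 X51.9007 Y75.3237 F852
G1 X55.2841 Y51.7080 F852
G0 X47.0709 Y66.0350
M4 S586
G1 X62.3982 Y43.6990 F2297
G1 X149.0253 Y38.4540 F2297
G0 X137.2830 Y120.8547
M4 S717
G1 X136.0034 Y123.9438 F852
G1 X132.9143 Y125.2234 F852
G1 X129.8252 Y123.9438 F852
G1 X128.5456 Y120.8547 F852
G1 X129.8252 Y117.7656 F852
G1 X132.9143 Y116.4860 F852
G1 X136.0034 Y117.7656 F852
G1 X137.2830 Y120.8547 F852
G0 X44.2007 Y112.5793
M4 S586
G1 X39.4177 Y124.1266 F2297
G1 X27.8704 Y128.9096 F2297
G1 X16.3231 Y124.1266 F2297
G1 X11.5401 Y112.5793 F2297
G1 X16.3231 Y101.0320 F2297
G1 X27.8704 Y96.2490 F2297
G1 X39.4177 Y101.0320 F2297
G1 X44.2007 Y112.5793 F2297
G0 X17.3381 Y60.1112
M4 S586
G1 X135.6490 Y113.3597 F2297
G1 X23.0877 Y14.9097 F2297
G1 X148.9812 Y104.4020 F2297
G1 X78.2536 Y23.7392 F2297
G0 X78.3199 Y126.9798
M4 S717
G1 X82.4434 Y125.6341 F852
G1 X66.8839 Y97.5618 F852
G1 X48.5512 Y69.1910 F852
G1 X44.3548 Y66.9499 F852
M5
G0 X0.0000 Y0.0000

viewBox `0 0 156.5426 149.0519` with mm width/height → 1 unit = 1 mm. Flip: y_m = 149.0519 − y_svg.

**Shape 1** — `<polygon>` closed polygon, stroke `#ff0000` → score (S586, F2297). Machine vertices: (52.7414,17.6388) → (41.5680,77.5158) → (139.7813,129.0183) → (14.9264,95.3206) → (69.3568,17.3361) → (134.5828,89.1036) → (52.7414,17.6388). Closed: final G1 returns to the first vertex.

**Shape 2** — `<path>` cubic bezier, stroke `#008000` → cut (S717, F852). Control points (SVG): P0=(78.2049,39.9328), P1=(103.7613,15.9255), P2=(30.2563,70.6317), P3=(55.2841,97.3439); sampled at t=k/4. Machine vertices: (78.2049,109.1191) → (81.8856,114.0331) → (66.9427,99.4334) → (51.9007,75.3237) → (55.2841,51.7080). Open path.

**Shape 3** — `<polyline>` open polyline, stroke `#ff0000` → score (S586, F2297). Machine vertices: (47.0709,66.0350) → (62.3982,43.6990) → (149.0253,38.4540). Open path.

**Shape 4** — `<circle>` circle, stroke `#008000` → cut (S717, F852). Machine vertices: (137.2830,120.8547) → (136.0034,123.9438) → (132.9143,125.2234) → (129.8252,123.9438) → (128.5456,120.8547) → (129.8252,117.7656) → (132.9143,116.4860) → (136.0034,117.7656) → (137.2830,120.8547). Closed: final G1 returns to the first vertex.

**Shape 5** — `<circle>` circle, stroke `#ff0000` → score (S586, F2297). Machine vertices: (44.2007,112.5793) → (39.4177,124.1266) → (27.8704,128.9096) → (16.3231,124.1266) → (11.5401,112.5793) → (16.3231,101.0320) → (27.8704,96.2490) → (39.4177,101.0320) → (44.2007,112.5793). Closed: final G1 returns to the first vertex.

**Shape 6** — `<polyline>` open polyline, stroke `#ff0000` → score (S586, F2297). Machine vertices: (17.3381,60.1112) → (135.6490,113.3597) → (23.0877,14.9097) → (148.9812,104.4020) → (78.2536,23.7392). Open path.

**Shape 7** — `<path>` cubic bezier, stroke `#008000` → cut (S717, F852). Control points (SVG): P0=(78.3199,22.0721), P1=(104.4553,-5.6971), P2=(33.0103,108.2794), P3=(44.3548,82.1020); sampled at t=k/4. Machine vertices: (78.3199,126.9798) → (82.4434,125.6341) → (66.8839,97.5618) → (48.5512,69.1910) → (44.3548,66.9499). Open path.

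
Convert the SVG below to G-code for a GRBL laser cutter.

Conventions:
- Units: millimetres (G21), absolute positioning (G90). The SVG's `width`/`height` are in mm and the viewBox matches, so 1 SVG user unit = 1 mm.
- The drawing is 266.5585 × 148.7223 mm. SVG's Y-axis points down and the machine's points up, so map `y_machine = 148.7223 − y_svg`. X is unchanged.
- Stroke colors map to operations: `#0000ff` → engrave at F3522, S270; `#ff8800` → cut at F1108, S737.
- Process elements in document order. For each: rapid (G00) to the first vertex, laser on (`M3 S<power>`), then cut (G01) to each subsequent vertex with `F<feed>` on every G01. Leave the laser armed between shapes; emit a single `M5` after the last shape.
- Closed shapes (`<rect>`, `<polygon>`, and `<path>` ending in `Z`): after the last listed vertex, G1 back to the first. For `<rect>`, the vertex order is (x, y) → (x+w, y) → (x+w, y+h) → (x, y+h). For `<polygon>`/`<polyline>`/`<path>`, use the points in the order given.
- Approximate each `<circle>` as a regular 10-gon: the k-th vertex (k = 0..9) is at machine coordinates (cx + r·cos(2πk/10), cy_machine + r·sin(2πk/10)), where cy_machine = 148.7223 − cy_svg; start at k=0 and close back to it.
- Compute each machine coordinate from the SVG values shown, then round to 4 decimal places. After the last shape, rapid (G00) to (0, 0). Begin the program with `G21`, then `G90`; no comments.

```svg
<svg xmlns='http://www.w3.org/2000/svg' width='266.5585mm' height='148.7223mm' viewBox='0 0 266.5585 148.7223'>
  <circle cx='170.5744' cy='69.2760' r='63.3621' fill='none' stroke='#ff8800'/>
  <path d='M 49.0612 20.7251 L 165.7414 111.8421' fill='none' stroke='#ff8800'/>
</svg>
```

G21
G90
G00 X233.9365 Y79.4463
M3 S737
G01 X221.8354 Y116.6896 F1108
G01 X190.1544 Y139.7072 F1108
G01 X150.9944 Y139.7072 F1108
G01 X119.3134 Y116.6896 F1108
G01 X107.2123 Y79.4463 F1108
G01 X119.3134 Y42.2030 F1108
G01 X150.9944 Y19.1854 F1108
G01 X190.1544 Y19.1854 F1108
G01 X221.8354 Y42.2030 F1108
G01 X233.9365 Y79.4463 F1108
G00 X49.0612 Y127.9972
M3 S737
G01 X165.7414 Y36.8802 F1108
M5
G00 X0.0000 Y0.0000

viewBox `0 0 266.5585 148.7223` with mm width/height → 1 unit = 1 mm. Flip: y_m = 148.7223 − y_svg.

**Shape 1** — `<circle>` circle, stroke `#ff8800` → cut (S737, F1108). Machine vertices: (233.9365,79.4463) → (221.8354,116.6896) → (190.1544,139.7072) → (150.9944,139.7072) → (119.3134,116.6896) → (107.2123,79.4463) → (119.3134,42.2030) → (150.9944,19.1854) → (190.1544,19.1854) → (221.8354,42.2030) → (233.9365,79.4463). Closed: final G1 returns to the first vertex.

**Shape 2** — `<path>` line segment, stroke `#ff8800` → cut (S737, F1108). Machine vertices: (49.0612,127.9972) → (165.7414,36.8802). Open path.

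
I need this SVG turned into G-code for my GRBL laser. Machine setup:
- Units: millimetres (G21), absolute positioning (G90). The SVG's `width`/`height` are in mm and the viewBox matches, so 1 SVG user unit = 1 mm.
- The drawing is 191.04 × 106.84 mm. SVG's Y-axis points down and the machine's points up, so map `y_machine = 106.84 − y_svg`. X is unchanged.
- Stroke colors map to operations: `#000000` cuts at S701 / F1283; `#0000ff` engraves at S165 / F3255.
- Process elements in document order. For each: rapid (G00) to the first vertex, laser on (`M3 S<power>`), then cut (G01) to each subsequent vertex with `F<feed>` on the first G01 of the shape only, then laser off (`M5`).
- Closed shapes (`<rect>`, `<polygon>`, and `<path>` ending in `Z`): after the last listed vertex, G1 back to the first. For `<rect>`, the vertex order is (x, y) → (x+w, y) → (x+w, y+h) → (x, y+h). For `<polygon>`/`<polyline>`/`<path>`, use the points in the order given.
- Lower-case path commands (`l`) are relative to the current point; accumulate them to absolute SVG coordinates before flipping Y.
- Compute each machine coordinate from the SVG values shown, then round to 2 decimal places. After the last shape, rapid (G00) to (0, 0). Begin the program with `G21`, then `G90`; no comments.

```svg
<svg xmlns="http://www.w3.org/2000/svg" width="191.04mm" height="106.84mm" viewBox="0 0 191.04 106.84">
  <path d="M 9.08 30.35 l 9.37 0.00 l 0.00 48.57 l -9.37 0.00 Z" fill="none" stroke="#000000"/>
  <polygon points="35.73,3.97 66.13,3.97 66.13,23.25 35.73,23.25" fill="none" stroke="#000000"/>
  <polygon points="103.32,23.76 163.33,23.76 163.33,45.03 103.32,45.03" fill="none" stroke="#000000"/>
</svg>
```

G21
G90
G00 X9.08 Y76.49
M3 S701
G01 X18.45 Y76.49 F1283
G01 X18.45 Y27.92
G01 X9.08 Y27.92
G01 X9.08 Y76.49
M5
G00 X35.73 Y102.87
M3 S701
G01 X66.13 Y102.87 F1283
G01 X66.13 Y83.59
G01 X35.73 Y83.59
G01 X35.73 Y102.87
M5
G00 X103.32 Y83.08
M3 S701
G01 X163.33 Y83.08 F1283
G01 X163.33 Y61.81
G01 X103.32 Y61.81
G01 X103.32 Y83.08
M5
G00 X0.00 Y0.00

viewBox `0 0 191.04 106.84` with mm width/height → 1 unit = 1 mm. Flip: y_m = 106.84 − y_svg.

**Shape 1** — `<path>` rectangle, stroke `#000000` → cut (S701, F1283). Machine vertices: (9.08,76.49) → (18.45,76.49) → (18.45,27.92) → (9.08,27.92) → (9.08,76.49). Closed: final G1 returns to the first vertex.

**Shape 2** — `<polygon>` rectangle, stroke `#000000` → cut (S701, F1283). Machine vertices: (35.73,102.87) → (66.13,102.87) → (66.13,83.59) → (35.73,83.59) → (35.73,102.87). Closed: final G1 returns to the first vertex.

**Shape 3** — `<polygon>` rectangle, stroke `#000000` → cut (S701, F1283). Machine vertices: (103.32,83.08) → (163.33,83.08) → (163.33,61.81) → (103.32,61.81) → (103.32,83.08). Closed: final G1 returns to the first vertex.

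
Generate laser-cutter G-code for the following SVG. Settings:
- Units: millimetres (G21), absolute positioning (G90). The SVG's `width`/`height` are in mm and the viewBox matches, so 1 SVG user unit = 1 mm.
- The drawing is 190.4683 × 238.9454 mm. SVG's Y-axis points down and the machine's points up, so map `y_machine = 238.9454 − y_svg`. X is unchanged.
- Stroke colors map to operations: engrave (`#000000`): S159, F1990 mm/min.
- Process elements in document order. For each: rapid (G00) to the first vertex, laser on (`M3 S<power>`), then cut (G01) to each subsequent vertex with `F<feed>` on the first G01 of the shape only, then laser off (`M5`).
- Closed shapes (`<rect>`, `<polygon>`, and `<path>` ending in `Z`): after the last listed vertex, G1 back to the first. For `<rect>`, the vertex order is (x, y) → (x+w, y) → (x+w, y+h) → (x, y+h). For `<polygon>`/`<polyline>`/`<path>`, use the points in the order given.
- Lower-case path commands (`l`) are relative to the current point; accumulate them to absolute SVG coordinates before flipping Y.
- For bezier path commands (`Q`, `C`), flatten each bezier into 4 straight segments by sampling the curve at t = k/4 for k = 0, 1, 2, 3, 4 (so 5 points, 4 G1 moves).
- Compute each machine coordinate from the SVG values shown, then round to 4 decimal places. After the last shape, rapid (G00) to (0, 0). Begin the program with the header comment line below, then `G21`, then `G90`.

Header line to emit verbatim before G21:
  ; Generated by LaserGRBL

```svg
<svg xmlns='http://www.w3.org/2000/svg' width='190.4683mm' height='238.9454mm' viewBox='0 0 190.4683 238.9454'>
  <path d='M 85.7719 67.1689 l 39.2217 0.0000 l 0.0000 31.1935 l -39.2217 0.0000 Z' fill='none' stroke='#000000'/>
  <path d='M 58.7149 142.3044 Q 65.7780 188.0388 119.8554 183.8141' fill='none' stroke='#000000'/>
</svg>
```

; Generated by LaserGRBL
G21
G90
G00 X85.7719 Y171.7765
M3 S159
G01 X124.9936 Y171.7765 F1990
G01 X124.9936 Y140.5830
G01 X85.7719 Y140.5830
G01 X85.7719 Y171.7765
M5
G00 X58.7149 Y96.6410
M3 S159
G01 X65.1848 Y76.8962 F1990
G01 X77.5316 Y63.3964
G01 X95.7551 Y56.1414
G01 X119.8554 Y55.1313
M5
G00 X0.0000 Y0.0000

viewBox `0 0 190.4683 238.9454` with mm width/height → 1 unit = 1 mm. Flip: y_m = 238.9454 − y_svg.

**Shape 1** — `<path>` rectangle, stroke `#000000` → engrave (S159, F1990). Machine vertices: (85.7719,171.7765) → (124.9936,171.7765) → (124.9936,140.5830) → (85.7719,140.5830) → (85.7719,171.7765). Closed: final G1 returns to the first vertex.

**Shape 2** — `<path>` quadratic bezier, stroke `#000000` → engrave (S159, F1990). Control points (SVG): P0=(58.7149,142.3044), P1=(65.7780,188.0388), P2=(119.8554,183.8141); sampled at t=k/4. Machine vertices: (58.7149,96.6410) → (65.1848,76.8962) → (77.5316,63.3964) → (95.7551,56.1414) → (119.8554,55.1313). Open path.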